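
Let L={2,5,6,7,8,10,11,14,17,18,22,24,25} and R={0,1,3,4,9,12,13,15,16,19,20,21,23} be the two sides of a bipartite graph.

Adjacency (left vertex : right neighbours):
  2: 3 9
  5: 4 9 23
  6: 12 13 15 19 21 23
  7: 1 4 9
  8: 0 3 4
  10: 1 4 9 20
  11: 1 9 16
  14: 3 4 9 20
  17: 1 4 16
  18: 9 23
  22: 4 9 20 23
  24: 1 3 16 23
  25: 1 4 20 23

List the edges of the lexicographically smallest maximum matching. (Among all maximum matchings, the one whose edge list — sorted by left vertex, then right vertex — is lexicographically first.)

|M| = 9 (so the lex-smallest maximum matching has 9 edges)
process left vertices in ascending order; for each, take the smallest-labelled available neighbour that still permits 9 edges overall, or leave it unmatched if none does
lex-smallest matching: {2-3, 5-4, 6-12, 7-1, 8-0, 10-9, 11-16, 14-20, 18-23}

Lex-smallest maximum matching: {(2,3), (5,4), (6,12), (7,1), (8,0), (10,9), (11,16), (14,20), (18,23)}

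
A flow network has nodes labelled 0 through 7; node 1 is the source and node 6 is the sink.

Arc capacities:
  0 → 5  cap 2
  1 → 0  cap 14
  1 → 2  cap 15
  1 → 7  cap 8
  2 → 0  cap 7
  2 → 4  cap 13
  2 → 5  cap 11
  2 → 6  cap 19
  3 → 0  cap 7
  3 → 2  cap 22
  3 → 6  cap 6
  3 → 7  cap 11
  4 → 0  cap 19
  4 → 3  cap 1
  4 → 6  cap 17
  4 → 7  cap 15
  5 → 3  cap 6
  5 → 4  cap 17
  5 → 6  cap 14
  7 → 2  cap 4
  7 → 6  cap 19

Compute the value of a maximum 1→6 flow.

Maximum flow value: 25

augment #1: 1→2→6 bottleneck 15, total now 15
augment #2: 1→7→6 bottleneck 8, total now 23
augment #3: 1→0→5→6 bottleneck 2, total now 25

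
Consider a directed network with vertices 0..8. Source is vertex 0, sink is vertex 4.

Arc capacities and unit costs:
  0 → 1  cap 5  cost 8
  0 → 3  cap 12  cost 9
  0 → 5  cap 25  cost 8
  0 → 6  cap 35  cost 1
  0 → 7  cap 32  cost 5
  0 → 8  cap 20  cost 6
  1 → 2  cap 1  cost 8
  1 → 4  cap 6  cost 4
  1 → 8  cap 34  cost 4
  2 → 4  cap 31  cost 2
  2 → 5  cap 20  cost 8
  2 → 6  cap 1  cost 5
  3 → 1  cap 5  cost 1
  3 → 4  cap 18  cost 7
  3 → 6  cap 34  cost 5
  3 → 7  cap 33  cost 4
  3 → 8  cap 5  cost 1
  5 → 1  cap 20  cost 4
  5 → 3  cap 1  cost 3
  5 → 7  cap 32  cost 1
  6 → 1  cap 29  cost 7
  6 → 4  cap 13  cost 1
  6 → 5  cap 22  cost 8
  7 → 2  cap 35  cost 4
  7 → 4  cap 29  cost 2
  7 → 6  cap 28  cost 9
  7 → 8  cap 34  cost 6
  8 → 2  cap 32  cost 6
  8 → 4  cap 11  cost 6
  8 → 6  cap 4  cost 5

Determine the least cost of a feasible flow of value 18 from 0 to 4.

shortest-cost path #1: 0→6→4 push 13 @ unit cost 2 (adds 26)
shortest-cost path #2: 0→7→4 push 5 @ unit cost 7 (adds 35)
total cost = 61

Minimum cost for 18 units: 61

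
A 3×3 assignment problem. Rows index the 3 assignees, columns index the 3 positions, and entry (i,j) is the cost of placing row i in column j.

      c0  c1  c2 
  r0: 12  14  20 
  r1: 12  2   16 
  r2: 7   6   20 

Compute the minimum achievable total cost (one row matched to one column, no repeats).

optimal assignment: row0→col2 (cost 20), row1→col1 (cost 2), row2→col0 (cost 7)
total = 20 + 2 + 7 = 29

Minimum assignment cost: 29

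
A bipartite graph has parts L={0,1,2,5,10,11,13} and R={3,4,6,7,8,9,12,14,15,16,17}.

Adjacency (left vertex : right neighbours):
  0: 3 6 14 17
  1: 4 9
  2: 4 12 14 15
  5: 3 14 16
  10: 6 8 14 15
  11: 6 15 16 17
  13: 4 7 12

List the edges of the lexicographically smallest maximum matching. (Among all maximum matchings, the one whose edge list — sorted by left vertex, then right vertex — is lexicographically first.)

Lex-smallest maximum matching: {(0,3), (1,4), (2,12), (5,14), (10,6), (11,15), (13,7)}

|M| = 7 (so the lex-smallest maximum matching has 7 edges)
process left vertices in ascending order; for each, take the smallest-labelled available neighbour that still permits 7 edges overall, or leave it unmatched if none does
lex-smallest matching: {0-3, 1-4, 2-12, 5-14, 10-6, 11-15, 13-7}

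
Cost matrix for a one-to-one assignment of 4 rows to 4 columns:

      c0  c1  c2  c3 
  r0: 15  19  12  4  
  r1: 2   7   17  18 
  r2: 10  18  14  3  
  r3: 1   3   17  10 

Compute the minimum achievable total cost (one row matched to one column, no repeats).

Minimum assignment cost: 20

optimal assignment: row0→col2 (cost 12), row1→col0 (cost 2), row2→col3 (cost 3), row3→col1 (cost 3)
total = 12 + 2 + 3 + 3 = 20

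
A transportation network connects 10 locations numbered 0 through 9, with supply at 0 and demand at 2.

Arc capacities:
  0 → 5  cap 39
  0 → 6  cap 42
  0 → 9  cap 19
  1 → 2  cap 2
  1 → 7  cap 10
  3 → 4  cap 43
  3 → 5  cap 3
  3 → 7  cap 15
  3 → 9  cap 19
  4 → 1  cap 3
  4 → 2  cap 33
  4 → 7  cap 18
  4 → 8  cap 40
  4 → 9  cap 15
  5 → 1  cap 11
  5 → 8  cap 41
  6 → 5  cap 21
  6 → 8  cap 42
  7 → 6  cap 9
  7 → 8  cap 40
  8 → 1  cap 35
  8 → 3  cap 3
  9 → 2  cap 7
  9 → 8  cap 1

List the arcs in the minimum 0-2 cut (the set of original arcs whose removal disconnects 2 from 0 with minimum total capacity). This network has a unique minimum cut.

Min-cut arcs: {(1,2), (8,3), (9,2)} (total capacity 12)

augment #1: 0→9→2 push 7
augment #2: 0→5→1→2 push 2
augment #3: 0→5→8→3→4→2 push 3
max flow = 12; residual-reachable set from 0 gives S-side
cut edges (S→T): {(1,2), (8,3), (9,2)} total cap 12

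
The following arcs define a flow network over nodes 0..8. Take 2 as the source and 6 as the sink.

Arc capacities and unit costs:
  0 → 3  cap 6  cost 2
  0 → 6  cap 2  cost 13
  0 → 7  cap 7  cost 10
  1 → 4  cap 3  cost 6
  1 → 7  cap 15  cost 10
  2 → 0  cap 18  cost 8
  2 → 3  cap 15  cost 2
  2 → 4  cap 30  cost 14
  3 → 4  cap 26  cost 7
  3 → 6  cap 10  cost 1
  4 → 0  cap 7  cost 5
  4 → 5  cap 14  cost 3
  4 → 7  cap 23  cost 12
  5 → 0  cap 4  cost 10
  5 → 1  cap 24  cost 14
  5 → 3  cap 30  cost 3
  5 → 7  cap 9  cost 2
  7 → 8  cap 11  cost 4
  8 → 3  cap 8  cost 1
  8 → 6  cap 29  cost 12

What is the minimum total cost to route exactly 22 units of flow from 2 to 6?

shortest-cost path #1: 2→3→6 push 10 @ unit cost 3 (adds 30)
shortest-cost path #2: 2→0→6 push 2 @ unit cost 21 (adds 42)
shortest-cost path #3: 2→3→4→5→7→8→6 push 5 @ unit cost 30 (adds 150)
shortest-cost path #4: 2→0→7→8→6 push 5 @ unit cost 34 (adds 170)
total cost = 392

Minimum cost for 22 units: 392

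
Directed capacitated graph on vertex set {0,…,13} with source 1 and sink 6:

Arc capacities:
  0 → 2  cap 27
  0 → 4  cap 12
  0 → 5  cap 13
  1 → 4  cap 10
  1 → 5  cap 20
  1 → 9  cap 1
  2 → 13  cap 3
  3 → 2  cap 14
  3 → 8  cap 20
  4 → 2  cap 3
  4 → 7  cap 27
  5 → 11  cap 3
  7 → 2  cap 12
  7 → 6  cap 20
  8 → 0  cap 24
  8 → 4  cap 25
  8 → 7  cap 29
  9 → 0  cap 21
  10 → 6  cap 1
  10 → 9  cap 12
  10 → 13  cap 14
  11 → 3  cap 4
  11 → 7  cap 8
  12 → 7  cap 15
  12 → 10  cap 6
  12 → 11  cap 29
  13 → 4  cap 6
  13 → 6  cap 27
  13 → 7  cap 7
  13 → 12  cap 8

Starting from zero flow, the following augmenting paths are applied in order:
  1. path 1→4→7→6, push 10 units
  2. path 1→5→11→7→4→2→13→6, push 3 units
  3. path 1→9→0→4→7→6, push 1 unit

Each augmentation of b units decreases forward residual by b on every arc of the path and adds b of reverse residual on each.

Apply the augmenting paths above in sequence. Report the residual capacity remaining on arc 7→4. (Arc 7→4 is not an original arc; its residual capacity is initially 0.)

Residual capacity of (7,4): 8

after path 1 (1→4→7→6, push 10): res(7,4)=10
after path 2 (1→5→11→7→4→2→13→6, push 3): res(7,4)=7
after path 3 (1→9→0→4→7→6, push 1): res(7,4)=8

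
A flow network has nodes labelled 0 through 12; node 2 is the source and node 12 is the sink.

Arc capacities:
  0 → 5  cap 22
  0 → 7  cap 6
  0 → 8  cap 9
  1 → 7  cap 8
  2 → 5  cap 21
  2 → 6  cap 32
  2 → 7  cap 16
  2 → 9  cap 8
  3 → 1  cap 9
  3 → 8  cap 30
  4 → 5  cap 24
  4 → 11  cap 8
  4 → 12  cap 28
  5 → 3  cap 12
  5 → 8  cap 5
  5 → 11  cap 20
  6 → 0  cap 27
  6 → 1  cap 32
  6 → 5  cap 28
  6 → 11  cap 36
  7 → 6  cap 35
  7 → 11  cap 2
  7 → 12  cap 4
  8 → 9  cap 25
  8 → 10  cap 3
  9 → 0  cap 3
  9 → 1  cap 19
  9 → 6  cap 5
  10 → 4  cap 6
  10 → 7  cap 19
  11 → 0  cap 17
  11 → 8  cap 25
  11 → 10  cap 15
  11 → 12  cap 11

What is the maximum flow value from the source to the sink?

Maximum flow value: 21

augment #1: 2→7→12 bottleneck 4, total now 4
augment #2: 2→5→11→12 bottleneck 11, total now 15
augment #3: 2→5→8→10→4→12 bottleneck 3, total now 18
augment #4: 2→5→11→10→4→12 bottleneck 3, total now 21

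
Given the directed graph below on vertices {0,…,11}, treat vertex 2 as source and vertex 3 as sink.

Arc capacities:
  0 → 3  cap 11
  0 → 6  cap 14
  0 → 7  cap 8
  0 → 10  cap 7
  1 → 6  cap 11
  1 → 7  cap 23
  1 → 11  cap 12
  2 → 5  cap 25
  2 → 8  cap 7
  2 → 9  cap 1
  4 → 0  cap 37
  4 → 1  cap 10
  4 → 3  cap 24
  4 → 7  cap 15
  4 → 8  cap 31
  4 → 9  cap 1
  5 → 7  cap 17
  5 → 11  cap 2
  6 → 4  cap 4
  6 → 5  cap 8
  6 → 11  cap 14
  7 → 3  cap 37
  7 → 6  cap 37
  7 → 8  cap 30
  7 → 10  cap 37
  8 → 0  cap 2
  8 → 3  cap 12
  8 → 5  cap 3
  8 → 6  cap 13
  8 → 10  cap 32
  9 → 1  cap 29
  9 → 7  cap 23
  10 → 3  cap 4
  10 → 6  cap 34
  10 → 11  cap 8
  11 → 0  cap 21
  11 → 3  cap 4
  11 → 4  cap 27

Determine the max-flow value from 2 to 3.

Maximum flow value: 27

augment #1: 2→8→3 bottleneck 7, total now 7
augment #2: 2→5→7→3 bottleneck 17, total now 24
augment #3: 2→5→11→3 bottleneck 2, total now 26
augment #4: 2→9→7→3 bottleneck 1, total now 27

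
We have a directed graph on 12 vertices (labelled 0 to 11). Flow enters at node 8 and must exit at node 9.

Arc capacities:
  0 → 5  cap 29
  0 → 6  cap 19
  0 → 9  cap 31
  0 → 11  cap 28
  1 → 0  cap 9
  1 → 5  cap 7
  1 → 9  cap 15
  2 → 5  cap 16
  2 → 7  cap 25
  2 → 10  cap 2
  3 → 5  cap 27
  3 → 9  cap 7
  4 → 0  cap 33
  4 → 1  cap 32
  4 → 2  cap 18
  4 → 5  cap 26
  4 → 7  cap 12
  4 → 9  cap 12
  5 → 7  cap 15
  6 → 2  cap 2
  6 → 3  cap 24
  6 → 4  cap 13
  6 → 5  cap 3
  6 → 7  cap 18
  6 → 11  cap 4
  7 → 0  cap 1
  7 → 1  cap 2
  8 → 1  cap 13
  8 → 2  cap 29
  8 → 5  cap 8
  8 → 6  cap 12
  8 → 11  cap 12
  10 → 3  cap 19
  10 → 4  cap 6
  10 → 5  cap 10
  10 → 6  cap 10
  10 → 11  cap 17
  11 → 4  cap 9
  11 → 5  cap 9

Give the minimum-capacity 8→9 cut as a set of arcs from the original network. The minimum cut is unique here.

augment #1: 8→1→9 push 13
augment #2: 8→6→3→9 push 7
augment #3: 8→6→4→9 push 5
augment #4: 8→11→4→9 push 7
augment #5: 8→2→7→0→9 push 1
augment #6: 8→2→7→1→9 push 2
augment #7: 8→11→4→0→9 push 2
augment #8: 8→2→10→4→0→9 push 2
max flow = 39; residual-reachable set from 8 gives S-side
cut edges (S→T): {(2,10), (7,0), (7,1), (8,1), (8,6), (11,4)} total cap 39

Min-cut arcs: {(2,10), (7,0), (7,1), (8,1), (8,6), (11,4)} (total capacity 39)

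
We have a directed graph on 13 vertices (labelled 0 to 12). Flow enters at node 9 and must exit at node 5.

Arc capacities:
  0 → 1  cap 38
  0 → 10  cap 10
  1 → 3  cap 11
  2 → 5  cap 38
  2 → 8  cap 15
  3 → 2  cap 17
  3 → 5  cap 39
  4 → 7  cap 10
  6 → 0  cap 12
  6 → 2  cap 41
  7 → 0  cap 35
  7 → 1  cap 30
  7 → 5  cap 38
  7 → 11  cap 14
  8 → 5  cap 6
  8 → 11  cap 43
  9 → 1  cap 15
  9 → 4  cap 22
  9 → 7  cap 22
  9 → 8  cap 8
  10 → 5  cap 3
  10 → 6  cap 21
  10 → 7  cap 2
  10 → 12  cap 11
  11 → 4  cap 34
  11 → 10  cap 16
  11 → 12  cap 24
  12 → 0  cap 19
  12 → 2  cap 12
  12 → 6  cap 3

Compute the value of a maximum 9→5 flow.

Maximum flow value: 51

augment #1: 9→7→5 bottleneck 22, total now 22
augment #2: 9→8→5 bottleneck 6, total now 28
augment #3: 9→1→3→5 bottleneck 11, total now 39
augment #4: 9→4→7→5 bottleneck 10, total now 49
augment #5: 9→8→11→10→5 bottleneck 2, total now 51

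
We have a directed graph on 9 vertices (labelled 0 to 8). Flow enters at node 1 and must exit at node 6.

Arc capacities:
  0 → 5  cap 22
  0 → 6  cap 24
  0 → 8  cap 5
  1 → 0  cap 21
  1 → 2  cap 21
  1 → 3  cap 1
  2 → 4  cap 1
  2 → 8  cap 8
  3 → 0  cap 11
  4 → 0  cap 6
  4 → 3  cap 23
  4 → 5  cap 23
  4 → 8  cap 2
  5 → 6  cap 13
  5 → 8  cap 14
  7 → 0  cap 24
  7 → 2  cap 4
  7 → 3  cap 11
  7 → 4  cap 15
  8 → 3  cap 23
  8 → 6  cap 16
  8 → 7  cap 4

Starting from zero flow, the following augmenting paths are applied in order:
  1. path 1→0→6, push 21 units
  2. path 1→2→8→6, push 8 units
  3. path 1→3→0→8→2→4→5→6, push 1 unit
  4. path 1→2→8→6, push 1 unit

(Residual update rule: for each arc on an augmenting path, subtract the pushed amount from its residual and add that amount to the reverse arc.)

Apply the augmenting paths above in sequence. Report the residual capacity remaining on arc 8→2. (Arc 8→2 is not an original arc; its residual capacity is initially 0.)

after path 1 (1→0→6, push 21): res(8,2)=0
after path 2 (1→2→8→6, push 8): res(8,2)=8
after path 3 (1→3→0→8→2→4→5→6, push 1): res(8,2)=7
after path 4 (1→2→8→6, push 1): res(8,2)=8

Residual capacity of (8,2): 8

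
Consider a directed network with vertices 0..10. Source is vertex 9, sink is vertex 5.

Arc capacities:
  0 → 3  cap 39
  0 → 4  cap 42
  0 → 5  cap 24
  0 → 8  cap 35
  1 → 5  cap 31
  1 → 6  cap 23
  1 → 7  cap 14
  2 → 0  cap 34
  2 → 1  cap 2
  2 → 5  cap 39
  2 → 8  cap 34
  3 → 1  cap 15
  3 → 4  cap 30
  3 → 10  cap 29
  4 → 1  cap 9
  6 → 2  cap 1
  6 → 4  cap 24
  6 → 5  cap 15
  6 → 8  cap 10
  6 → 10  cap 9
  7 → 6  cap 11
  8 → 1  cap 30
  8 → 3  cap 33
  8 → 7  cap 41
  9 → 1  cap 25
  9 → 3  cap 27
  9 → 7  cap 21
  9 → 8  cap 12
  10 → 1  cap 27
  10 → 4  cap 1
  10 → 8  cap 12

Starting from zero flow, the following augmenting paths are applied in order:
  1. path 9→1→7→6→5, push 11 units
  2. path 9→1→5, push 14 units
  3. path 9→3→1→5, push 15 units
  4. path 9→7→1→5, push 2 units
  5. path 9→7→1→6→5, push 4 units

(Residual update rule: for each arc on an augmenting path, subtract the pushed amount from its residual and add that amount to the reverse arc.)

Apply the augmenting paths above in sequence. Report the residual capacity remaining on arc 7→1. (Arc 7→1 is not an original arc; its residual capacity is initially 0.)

after path 1 (9→1→7→6→5, push 11): res(7,1)=11
after path 2 (9→1→5, push 14): res(7,1)=11
after path 3 (9→3→1→5, push 15): res(7,1)=11
after path 4 (9→7→1→5, push 2): res(7,1)=9
after path 5 (9→7→1→6→5, push 4): res(7,1)=5

Residual capacity of (7,1): 5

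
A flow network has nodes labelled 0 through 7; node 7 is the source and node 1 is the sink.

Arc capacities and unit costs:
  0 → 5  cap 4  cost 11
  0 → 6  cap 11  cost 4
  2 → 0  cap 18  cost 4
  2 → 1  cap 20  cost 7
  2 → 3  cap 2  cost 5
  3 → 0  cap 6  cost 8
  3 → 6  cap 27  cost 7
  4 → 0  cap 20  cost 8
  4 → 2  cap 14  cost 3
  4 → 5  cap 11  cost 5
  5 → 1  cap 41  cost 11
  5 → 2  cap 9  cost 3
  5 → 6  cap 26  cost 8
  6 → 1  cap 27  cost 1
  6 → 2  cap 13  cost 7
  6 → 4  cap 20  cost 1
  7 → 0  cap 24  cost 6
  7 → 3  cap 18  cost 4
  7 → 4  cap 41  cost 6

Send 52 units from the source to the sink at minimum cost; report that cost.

Minimum cost for 52 units: 773

shortest-cost path #1: 7→0→6→1 push 11 @ unit cost 11 (adds 121)
shortest-cost path #2: 7→3→6→1 push 16 @ unit cost 12 (adds 192)
shortest-cost path #3: 7→4→2→1 push 14 @ unit cost 16 (adds 224)
shortest-cost path #4: 7→4→5→2→1 push 6 @ unit cost 21 (adds 126)
shortest-cost path #5: 7→4→5→1 push 5 @ unit cost 22 (adds 110)
total cost = 773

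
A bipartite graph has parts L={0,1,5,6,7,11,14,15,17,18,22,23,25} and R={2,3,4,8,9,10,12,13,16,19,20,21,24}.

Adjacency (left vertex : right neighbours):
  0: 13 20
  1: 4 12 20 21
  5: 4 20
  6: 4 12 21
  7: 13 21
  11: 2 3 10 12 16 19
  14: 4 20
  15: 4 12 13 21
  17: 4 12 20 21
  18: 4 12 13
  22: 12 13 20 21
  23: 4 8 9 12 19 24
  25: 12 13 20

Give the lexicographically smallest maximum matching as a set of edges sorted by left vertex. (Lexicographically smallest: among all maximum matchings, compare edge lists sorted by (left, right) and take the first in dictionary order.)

Lex-smallest maximum matching: {(0,13), (1,4), (5,20), (6,12), (7,21), (11,2), (23,8)}

|M| = 7 (so the lex-smallest maximum matching has 7 edges)
process left vertices in ascending order; for each, take the smallest-labelled available neighbour that still permits 7 edges overall, or leave it unmatched if none does
lex-smallest matching: {0-13, 1-4, 5-20, 6-12, 7-21, 11-2, 23-8}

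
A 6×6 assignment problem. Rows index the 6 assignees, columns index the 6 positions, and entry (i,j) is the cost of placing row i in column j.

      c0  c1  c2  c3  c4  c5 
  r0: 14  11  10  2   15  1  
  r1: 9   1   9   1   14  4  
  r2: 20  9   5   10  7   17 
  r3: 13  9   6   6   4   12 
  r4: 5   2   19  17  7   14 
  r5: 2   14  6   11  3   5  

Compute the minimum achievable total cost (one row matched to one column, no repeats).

optimal assignment: row0→col5 (cost 1), row1→col3 (cost 1), row2→col2 (cost 5), row3→col4 (cost 4), row4→col1 (cost 2), row5→col0 (cost 2)
total = 1 + 1 + 5 + 4 + 2 + 2 = 15

Minimum assignment cost: 15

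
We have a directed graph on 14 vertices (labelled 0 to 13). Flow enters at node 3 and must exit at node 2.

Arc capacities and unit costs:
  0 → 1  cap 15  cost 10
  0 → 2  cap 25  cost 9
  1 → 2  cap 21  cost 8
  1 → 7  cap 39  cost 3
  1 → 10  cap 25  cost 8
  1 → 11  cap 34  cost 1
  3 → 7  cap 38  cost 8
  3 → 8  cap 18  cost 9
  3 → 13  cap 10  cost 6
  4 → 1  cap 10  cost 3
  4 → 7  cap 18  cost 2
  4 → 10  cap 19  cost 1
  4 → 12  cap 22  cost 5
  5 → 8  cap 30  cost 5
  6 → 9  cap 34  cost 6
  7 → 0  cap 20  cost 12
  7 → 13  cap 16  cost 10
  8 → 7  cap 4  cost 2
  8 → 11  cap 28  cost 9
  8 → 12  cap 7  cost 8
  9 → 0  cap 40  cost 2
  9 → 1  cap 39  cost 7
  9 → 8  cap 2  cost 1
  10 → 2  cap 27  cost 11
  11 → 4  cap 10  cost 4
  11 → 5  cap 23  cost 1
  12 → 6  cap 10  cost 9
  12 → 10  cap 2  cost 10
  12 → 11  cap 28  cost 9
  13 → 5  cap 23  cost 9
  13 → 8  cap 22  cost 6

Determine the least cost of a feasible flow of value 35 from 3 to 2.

shortest-cost path #1: 3→7→0→2 push 20 @ unit cost 29 (adds 580)
shortest-cost path #2: 3→8→11→4→1→2 push 10 @ unit cost 33 (adds 330)
shortest-cost path #3: 3→8→12→10→2 push 2 @ unit cost 38 (adds 76)
shortest-cost path #4: 3→8→12→6→9→0→2 push 3 @ unit cost 43 (adds 129)
total cost = 1115

Minimum cost for 35 units: 1115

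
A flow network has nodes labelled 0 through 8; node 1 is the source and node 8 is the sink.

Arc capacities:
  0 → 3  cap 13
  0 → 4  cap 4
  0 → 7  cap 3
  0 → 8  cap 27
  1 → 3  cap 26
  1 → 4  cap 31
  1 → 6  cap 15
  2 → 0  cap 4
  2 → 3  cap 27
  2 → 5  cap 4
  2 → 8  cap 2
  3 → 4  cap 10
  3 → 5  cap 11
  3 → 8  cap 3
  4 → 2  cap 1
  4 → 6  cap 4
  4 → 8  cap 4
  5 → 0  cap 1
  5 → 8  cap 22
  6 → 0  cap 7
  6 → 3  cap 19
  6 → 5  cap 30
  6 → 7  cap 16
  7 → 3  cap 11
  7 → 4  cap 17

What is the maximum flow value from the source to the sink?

Maximum flow value: 38

augment #1: 1→3→8 bottleneck 3, total now 3
augment #2: 1→4→8 bottleneck 4, total now 7
augment #3: 1→3→5→8 bottleneck 11, total now 18
augment #4: 1→4→2→8 bottleneck 1, total now 19
augment #5: 1→6→0→8 bottleneck 7, total now 26
augment #6: 1→6→5→8 bottleneck 8, total now 34
augment #7: 1→4→6→5→8 bottleneck 3, total now 37
augment #8: 1→4→6→5→0→8 bottleneck 1, total now 38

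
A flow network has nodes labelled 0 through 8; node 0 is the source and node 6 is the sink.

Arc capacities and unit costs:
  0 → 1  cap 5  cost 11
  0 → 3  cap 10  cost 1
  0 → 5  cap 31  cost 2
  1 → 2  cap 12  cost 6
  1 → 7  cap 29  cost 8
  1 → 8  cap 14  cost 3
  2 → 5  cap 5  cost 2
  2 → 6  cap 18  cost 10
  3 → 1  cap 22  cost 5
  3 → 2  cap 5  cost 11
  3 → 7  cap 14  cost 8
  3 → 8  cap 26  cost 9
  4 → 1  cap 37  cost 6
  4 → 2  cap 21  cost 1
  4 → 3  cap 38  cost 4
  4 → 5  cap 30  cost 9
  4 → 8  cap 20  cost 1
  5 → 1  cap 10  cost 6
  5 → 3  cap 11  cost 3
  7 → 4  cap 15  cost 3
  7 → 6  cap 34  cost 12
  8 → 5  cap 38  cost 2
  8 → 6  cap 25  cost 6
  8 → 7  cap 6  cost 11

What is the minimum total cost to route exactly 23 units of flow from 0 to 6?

shortest-cost path #1: 0→3→1→8→6 push 10 @ unit cost 15 (adds 150)
shortest-cost path #2: 0→5→1→8→6 push 4 @ unit cost 17 (adds 68)
shortest-cost path #3: 0→5→1→3→8→6 push 6 @ unit cost 18 (adds 108)
shortest-cost path #4: 0→5→3→8→6 push 3 @ unit cost 20 (adds 60)
total cost = 386

Minimum cost for 23 units: 386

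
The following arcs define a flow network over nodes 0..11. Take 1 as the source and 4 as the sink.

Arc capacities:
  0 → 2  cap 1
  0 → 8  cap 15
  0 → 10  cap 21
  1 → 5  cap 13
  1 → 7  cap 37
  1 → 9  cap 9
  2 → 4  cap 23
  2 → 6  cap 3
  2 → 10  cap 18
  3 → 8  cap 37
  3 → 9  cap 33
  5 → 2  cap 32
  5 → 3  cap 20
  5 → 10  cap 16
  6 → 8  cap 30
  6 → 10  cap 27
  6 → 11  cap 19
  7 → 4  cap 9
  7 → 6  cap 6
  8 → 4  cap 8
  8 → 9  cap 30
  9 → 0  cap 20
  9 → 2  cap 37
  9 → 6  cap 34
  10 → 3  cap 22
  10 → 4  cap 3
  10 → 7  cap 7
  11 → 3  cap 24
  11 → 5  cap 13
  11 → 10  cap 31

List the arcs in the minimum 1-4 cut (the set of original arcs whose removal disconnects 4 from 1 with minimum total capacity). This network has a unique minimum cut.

Min-cut arcs: {(1,5), (1,9), (7,4), (7,6)} (total capacity 37)

augment #1: 1→7→4 push 9
augment #2: 1→5→2→4 push 13
augment #3: 1→9→2→4 push 9
augment #4: 1→7→6→8→4 push 6
max flow = 37; residual-reachable set from 1 gives S-side
cut edges (S→T): {(1,5), (1,9), (7,4), (7,6)} total cap 37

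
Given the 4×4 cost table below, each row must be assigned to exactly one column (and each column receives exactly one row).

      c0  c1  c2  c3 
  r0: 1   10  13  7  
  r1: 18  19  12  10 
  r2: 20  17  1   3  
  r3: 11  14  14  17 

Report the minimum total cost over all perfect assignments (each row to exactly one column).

Minimum assignment cost: 26

optimal assignment: row0→col0 (cost 1), row1→col3 (cost 10), row2→col2 (cost 1), row3→col1 (cost 14)
total = 1 + 10 + 1 + 14 = 26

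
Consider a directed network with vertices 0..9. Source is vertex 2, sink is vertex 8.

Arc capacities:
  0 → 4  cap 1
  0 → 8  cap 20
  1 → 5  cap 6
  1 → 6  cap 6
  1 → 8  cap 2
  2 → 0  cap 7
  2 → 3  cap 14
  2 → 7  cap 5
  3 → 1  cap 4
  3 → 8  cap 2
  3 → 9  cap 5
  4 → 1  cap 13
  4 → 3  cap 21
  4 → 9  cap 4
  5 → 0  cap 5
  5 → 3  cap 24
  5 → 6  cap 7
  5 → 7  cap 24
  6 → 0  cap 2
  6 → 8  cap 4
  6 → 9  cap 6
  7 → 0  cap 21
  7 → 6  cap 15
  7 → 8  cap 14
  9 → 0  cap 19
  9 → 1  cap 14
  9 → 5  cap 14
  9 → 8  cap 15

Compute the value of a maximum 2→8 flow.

Maximum flow value: 23

augment #1: 2→0→8 bottleneck 7, total now 7
augment #2: 2→3→8 bottleneck 2, total now 9
augment #3: 2→7→8 bottleneck 5, total now 14
augment #4: 2→3→1→8 bottleneck 2, total now 16
augment #5: 2→3→9→8 bottleneck 5, total now 21
augment #6: 2→3→1→6→8 bottleneck 2, total now 23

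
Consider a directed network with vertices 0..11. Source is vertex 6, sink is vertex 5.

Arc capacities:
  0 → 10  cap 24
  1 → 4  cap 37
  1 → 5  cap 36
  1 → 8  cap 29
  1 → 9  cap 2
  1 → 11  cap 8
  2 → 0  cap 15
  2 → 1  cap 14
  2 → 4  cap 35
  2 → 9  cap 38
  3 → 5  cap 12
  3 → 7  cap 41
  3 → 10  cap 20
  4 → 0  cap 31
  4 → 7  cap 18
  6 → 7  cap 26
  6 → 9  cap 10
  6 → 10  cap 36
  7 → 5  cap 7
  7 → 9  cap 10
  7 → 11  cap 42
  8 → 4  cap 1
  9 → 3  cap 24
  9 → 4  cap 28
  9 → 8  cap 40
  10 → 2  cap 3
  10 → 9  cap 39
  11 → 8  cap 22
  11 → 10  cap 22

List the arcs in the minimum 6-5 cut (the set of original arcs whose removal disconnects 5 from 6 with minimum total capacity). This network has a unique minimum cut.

Min-cut arcs: {(3,5), (7,5), (10,2)} (total capacity 22)

augment #1: 6→7→5 push 7
augment #2: 6→9→3→5 push 10
augment #3: 6→7→9→3→5 push 2
augment #4: 6→10→2→1→5 push 3
max flow = 22; residual-reachable set from 6 gives S-side
cut edges (S→T): {(3,5), (7,5), (10,2)} total cap 22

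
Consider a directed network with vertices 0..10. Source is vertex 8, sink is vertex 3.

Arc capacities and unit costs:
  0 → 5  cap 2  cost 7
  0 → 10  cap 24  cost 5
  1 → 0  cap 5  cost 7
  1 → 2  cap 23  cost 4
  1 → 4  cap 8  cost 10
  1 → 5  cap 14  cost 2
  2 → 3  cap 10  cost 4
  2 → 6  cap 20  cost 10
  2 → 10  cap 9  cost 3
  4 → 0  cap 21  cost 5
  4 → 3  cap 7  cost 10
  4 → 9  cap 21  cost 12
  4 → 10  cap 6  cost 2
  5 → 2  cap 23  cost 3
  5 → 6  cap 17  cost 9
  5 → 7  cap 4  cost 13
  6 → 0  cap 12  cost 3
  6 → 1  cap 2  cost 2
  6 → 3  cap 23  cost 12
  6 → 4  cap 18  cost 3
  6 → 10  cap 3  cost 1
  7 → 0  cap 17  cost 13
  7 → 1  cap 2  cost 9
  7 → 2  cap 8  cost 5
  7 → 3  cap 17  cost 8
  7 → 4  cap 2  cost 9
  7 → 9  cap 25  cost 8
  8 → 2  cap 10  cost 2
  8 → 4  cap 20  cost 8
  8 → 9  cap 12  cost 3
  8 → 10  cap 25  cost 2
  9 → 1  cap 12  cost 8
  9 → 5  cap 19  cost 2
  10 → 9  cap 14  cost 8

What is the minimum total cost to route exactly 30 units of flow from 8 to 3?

shortest-cost path #1: 8→2→3 push 10 @ unit cost 6 (adds 60)
shortest-cost path #2: 8→4→3 push 7 @ unit cost 18 (adds 126)
shortest-cost path #3: 8→9→5→6→3 push 12 @ unit cost 26 (adds 312)
shortest-cost path #4: 8→10→9→5→6→3 push 1 @ unit cost 33 (adds 33)
total cost = 531

Minimum cost for 30 units: 531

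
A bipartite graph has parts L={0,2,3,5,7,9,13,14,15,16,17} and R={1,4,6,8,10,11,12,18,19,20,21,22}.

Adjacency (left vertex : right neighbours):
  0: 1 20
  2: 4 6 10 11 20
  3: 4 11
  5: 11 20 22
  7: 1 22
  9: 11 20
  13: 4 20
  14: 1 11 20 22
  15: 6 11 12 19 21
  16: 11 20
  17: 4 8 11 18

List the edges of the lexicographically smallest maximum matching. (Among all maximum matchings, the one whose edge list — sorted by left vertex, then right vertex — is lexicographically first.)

Lex-smallest maximum matching: {(0,1), (2,6), (3,4), (5,11), (7,22), (9,20), (15,12), (17,8)}

|M| = 8 (so the lex-smallest maximum matching has 8 edges)
process left vertices in ascending order; for each, take the smallest-labelled available neighbour that still permits 8 edges overall, or leave it unmatched if none does
lex-smallest matching: {0-1, 2-6, 3-4, 5-11, 7-22, 9-20, 15-12, 17-8}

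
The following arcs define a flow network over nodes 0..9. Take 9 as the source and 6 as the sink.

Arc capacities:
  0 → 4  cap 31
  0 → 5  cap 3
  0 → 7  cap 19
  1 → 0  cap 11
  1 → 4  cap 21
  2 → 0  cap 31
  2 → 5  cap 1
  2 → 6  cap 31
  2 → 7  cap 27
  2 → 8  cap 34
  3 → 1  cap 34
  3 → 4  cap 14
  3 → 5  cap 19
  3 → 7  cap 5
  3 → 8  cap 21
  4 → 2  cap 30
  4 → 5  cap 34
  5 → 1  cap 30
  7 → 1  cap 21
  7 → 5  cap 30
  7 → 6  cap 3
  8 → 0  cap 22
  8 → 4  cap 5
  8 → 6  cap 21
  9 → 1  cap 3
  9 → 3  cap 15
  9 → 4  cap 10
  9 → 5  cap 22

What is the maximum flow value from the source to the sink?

augment #1: 9→3→7→6 bottleneck 3, total now 3
augment #2: 9→3→8→6 bottleneck 12, total now 15
augment #3: 9→4→2→6 bottleneck 10, total now 25
augment #4: 9→1→4→2→6 bottleneck 3, total now 28
augment #5: 9→5→1→4→2→6 bottleneck 17, total now 45
augment #6: 9→5→1→0→7→3→8→6 bottleneck 3, total now 48

Maximum flow value: 48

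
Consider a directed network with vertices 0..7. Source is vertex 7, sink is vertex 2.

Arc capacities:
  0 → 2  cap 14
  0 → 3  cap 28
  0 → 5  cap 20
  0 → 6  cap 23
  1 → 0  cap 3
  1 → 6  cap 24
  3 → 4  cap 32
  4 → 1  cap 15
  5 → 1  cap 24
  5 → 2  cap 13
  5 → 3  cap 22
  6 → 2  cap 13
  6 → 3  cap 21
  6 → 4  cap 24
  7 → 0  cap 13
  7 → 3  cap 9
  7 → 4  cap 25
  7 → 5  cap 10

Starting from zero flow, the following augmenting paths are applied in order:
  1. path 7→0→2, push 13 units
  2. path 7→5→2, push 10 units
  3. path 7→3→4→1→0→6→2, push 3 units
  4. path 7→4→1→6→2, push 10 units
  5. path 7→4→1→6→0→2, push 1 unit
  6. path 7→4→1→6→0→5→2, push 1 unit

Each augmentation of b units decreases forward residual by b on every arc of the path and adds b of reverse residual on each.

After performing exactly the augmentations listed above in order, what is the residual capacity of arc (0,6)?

after path 1 (7→0→2, push 13): res(0,6)=23
after path 2 (7→5→2, push 10): res(0,6)=23
after path 3 (7→3→4→1→0→6→2, push 3): res(0,6)=20
after path 4 (7→4→1→6→2, push 10): res(0,6)=20
after path 5 (7→4→1→6→0→2, push 1): res(0,6)=21
after path 6 (7→4→1→6→0→5→2, push 1): res(0,6)=22

Residual capacity of (0,6): 22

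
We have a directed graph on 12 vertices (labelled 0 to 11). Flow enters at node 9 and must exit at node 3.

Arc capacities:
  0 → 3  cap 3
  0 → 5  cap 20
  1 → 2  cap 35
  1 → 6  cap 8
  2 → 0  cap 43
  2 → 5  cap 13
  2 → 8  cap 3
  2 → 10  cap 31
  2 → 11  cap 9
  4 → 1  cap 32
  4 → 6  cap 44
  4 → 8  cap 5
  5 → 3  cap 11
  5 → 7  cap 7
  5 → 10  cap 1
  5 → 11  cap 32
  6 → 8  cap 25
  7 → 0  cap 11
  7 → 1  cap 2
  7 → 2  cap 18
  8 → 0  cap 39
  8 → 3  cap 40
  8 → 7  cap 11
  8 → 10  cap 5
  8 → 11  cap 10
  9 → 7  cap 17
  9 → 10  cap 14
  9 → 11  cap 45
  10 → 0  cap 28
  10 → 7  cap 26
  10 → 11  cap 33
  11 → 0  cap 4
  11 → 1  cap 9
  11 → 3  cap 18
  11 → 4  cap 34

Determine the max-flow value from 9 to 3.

Maximum flow value: 65

augment #1: 9→11→3 bottleneck 18, total now 18
augment #2: 9→7→0→3 bottleneck 3, total now 21
augment #3: 9→7→0→5→3 bottleneck 8, total now 29
augment #4: 9→7→2→5→3 bottleneck 3, total now 32
augment #5: 9→7→2→8→3 bottleneck 3, total now 35
augment #6: 9→11→4→8→3 bottleneck 5, total now 40
augment #7: 9→11→1→6→8→3 bottleneck 8, total now 48
augment #8: 9→11→4→6→8→3 bottleneck 14, total now 62
augment #9: 9→10→11→4→6→8→3 bottleneck 3, total now 65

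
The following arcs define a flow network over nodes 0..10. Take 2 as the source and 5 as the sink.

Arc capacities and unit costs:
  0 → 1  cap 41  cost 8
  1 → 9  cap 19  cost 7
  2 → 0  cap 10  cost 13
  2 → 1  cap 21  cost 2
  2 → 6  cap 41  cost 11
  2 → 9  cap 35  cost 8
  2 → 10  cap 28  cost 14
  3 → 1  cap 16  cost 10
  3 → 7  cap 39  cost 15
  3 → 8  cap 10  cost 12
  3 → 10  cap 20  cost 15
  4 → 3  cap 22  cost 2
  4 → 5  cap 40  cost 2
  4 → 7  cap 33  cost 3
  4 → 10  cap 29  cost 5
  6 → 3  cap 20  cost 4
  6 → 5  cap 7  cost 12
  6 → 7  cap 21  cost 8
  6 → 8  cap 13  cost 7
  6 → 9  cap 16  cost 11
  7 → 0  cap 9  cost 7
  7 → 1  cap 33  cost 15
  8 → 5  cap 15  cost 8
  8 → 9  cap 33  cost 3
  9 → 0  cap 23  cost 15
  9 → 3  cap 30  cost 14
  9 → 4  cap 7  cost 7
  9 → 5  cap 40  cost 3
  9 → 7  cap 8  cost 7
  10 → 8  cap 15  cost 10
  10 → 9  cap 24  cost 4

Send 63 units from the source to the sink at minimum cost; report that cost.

shortest-cost path #1: 2→9→5 push 35 @ unit cost 11 (adds 385)
shortest-cost path #2: 2→1→9→5 push 5 @ unit cost 12 (adds 60)
shortest-cost path #3: 2→1→9→4→5 push 7 @ unit cost 18 (adds 126)
shortest-cost path #4: 2→6→5 push 7 @ unit cost 23 (adds 161)
shortest-cost path #5: 2→6→8→5 push 9 @ unit cost 26 (adds 234)
total cost = 966

Minimum cost for 63 units: 966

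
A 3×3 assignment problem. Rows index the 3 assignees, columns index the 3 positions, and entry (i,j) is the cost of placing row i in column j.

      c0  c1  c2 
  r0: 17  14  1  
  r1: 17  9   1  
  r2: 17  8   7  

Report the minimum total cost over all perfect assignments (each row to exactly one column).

one of 2 optimal assignments: row0→col0 (cost 17), row1→col2 (cost 1), row2→col1 (cost 8)
total = 17 + 1 + 8 = 26

Minimum assignment cost: 26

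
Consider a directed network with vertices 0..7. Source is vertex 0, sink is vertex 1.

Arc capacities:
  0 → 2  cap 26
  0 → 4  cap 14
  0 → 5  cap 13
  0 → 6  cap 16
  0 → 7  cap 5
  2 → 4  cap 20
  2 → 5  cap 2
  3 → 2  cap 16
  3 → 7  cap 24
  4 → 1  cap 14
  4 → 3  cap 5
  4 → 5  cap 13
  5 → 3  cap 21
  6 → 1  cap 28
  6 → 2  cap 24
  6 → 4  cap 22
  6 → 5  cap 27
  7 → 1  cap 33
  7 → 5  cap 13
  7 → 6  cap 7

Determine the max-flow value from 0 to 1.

augment #1: 0→4→1 bottleneck 14, total now 14
augment #2: 0→6→1 bottleneck 16, total now 30
augment #3: 0→7→1 bottleneck 5, total now 35
augment #4: 0→5→3→7→1 bottleneck 13, total now 48
augment #5: 0→2→4→3→7→1 bottleneck 5, total now 53
augment #6: 0→2→5→3→7→1 bottleneck 2, total now 55
augment #7: 0→2→4→5→3→7→1 bottleneck 4, total now 59

Maximum flow value: 59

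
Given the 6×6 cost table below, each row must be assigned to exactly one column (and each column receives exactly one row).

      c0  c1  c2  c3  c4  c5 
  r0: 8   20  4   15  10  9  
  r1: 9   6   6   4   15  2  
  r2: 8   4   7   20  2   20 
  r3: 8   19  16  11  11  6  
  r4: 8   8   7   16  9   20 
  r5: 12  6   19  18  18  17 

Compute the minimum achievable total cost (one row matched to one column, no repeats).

Minimum assignment cost: 30

optimal assignment: row0→col2 (cost 4), row1→col3 (cost 4), row2→col4 (cost 2), row3→col5 (cost 6), row4→col0 (cost 8), row5→col1 (cost 6)
total = 4 + 4 + 2 + 6 + 8 + 6 = 30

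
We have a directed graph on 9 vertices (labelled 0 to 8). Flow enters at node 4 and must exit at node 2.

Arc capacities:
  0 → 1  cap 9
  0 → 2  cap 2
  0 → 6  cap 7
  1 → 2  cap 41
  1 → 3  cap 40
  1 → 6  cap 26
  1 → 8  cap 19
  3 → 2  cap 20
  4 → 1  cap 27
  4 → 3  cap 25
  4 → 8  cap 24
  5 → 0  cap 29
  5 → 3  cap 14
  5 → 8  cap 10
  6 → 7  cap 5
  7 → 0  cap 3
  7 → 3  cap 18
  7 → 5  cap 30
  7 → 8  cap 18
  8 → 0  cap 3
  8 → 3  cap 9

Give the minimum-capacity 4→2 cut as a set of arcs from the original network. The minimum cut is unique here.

Min-cut arcs: {(3,2), (4,1), (8,0)} (total capacity 50)

augment #1: 4→1→2 push 27
augment #2: 4→3→2 push 20
augment #3: 4→8→0→2 push 2
augment #4: 4→8→0→1→2 push 1
max flow = 50; residual-reachable set from 4 gives S-side
cut edges (S→T): {(3,2), (4,1), (8,0)} total cap 50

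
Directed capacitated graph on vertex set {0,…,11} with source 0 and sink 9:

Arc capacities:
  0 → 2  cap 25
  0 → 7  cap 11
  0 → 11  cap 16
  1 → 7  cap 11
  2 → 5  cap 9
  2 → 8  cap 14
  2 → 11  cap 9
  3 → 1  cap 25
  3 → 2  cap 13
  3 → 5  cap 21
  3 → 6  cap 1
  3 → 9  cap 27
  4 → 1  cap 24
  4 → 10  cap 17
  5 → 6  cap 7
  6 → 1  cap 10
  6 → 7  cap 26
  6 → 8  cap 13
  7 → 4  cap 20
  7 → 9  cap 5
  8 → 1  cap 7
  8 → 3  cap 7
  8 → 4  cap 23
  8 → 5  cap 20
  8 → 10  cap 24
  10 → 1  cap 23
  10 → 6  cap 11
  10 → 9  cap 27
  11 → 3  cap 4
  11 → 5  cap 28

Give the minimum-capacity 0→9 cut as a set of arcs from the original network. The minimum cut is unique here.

Min-cut arcs: {(0,7), (2,8), (5,6), (11,3)} (total capacity 36)

augment #1: 0→7→9 push 5
augment #2: 0→11→3→9 push 4
augment #3: 0→2→8→3→9 push 7
augment #4: 0→2→8→10→9 push 7
augment #5: 0→7→4→10→9 push 6
augment #6: 0→2→5→6→8→10→9 push 7
max flow = 36; residual-reachable set from 0 gives S-side
cut edges (S→T): {(0,7), (2,8), (5,6), (11,3)} total cap 36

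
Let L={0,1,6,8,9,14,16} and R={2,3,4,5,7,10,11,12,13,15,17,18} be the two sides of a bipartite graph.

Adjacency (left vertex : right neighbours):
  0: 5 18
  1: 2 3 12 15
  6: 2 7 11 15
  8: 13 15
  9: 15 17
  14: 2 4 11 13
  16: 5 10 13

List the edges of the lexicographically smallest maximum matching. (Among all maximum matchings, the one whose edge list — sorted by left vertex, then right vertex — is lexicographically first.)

Lex-smallest maximum matching: {(0,5), (1,2), (6,7), (8,13), (9,15), (14,4), (16,10)}

|M| = 7 (so the lex-smallest maximum matching has 7 edges)
process left vertices in ascending order; for each, take the smallest-labelled available neighbour that still permits 7 edges overall, or leave it unmatched if none does
lex-smallest matching: {0-5, 1-2, 6-7, 8-13, 9-15, 14-4, 16-10}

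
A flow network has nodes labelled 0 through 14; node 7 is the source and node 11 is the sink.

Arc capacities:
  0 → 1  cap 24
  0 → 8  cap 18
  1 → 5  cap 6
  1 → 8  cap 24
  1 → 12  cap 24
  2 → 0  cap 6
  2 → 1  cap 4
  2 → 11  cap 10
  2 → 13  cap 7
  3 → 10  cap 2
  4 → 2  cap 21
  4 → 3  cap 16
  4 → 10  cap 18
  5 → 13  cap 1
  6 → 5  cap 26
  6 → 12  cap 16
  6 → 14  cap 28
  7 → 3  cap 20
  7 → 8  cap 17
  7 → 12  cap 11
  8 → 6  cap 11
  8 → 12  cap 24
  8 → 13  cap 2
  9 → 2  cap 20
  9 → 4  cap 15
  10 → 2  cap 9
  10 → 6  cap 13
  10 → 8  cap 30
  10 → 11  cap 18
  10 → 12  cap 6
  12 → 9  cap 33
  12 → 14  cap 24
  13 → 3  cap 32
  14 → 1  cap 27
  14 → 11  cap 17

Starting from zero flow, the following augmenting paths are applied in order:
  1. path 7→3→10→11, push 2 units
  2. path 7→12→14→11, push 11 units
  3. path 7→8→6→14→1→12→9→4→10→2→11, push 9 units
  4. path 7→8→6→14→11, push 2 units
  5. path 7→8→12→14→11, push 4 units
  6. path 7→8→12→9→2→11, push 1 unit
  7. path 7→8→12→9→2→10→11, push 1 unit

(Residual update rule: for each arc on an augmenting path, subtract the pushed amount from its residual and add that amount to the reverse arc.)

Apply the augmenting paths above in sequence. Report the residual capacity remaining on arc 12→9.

after path 1 (7→3→10→11, push 2): res(12,9)=33
after path 2 (7→12→14→11, push 11): res(12,9)=33
after path 3 (7→8→6→14→1→12→9→4→10→2→11, push 9): res(12,9)=24
after path 4 (7→8→6→14→11, push 2): res(12,9)=24
after path 5 (7→8→12→14→11, push 4): res(12,9)=24
after path 6 (7→8→12→9→2→11, push 1): res(12,9)=23
after path 7 (7→8→12→9→2→10→11, push 1): res(12,9)=22

Residual capacity of (12,9): 22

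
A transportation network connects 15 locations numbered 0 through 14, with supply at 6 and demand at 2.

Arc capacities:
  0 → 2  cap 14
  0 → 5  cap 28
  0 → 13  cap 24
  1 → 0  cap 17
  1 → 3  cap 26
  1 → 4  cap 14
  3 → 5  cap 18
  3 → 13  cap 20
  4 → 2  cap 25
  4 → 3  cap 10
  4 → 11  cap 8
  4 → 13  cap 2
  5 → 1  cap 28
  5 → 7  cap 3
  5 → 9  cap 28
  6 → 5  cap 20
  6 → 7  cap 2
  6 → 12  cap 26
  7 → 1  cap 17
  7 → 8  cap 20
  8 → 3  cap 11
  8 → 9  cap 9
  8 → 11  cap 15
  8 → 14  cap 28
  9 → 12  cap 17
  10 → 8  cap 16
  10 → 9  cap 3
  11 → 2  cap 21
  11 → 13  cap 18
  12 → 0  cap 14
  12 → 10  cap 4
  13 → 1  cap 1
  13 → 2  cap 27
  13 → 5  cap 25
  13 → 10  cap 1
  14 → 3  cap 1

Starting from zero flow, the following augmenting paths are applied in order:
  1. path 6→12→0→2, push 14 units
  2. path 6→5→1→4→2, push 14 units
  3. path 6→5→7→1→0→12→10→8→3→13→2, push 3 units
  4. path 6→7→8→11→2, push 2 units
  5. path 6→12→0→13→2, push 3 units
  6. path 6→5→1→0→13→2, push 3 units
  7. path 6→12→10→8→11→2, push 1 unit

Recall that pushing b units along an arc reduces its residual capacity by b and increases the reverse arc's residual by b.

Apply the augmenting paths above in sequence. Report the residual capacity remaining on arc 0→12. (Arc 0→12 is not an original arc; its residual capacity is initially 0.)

Residual capacity of (0,12): 14

after path 1 (6→12→0→2, push 14): res(0,12)=14
after path 2 (6→5→1→4→2, push 14): res(0,12)=14
after path 3 (6→5→7→1→0→12→10→8→3→13→2, push 3): res(0,12)=11
after path 4 (6→7→8→11→2, push 2): res(0,12)=11
after path 5 (6→12→0→13→2, push 3): res(0,12)=14
after path 6 (6→5→1→0→13→2, push 3): res(0,12)=14
after path 7 (6→12→10→8→11→2, push 1): res(0,12)=14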